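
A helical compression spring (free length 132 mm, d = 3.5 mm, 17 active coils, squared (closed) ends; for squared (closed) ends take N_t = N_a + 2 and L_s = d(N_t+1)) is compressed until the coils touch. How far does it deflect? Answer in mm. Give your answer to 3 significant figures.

62.0 mm

N_t = 19; L_s = 3.5·20 = 70 mm
δ_solid = L₀ − L_s = 132 − 70 = 62 mm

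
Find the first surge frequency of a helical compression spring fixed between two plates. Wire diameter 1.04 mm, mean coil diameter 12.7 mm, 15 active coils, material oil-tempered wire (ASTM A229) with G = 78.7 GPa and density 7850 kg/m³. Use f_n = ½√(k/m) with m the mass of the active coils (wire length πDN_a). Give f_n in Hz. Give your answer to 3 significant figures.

153 Hz

k = Gd⁴/(8D³N_a) = (78.7×10³)(1.04⁴)/(8·12.7³·15) = 0.37456 N/mm = 374.56 N/m
Wire length L = πDN_a = π·12.7·15 = 598.47 mm
m = ρ·(πd²/4)·L = 7850 × 0.84949×10⁻⁶ m² × 0.59847 m = 0.0039909 kg
f_n = ½√(k/m) = 0.5·√(374.56/0.0039909) = 0.5·√(93852) = 153.18 Hz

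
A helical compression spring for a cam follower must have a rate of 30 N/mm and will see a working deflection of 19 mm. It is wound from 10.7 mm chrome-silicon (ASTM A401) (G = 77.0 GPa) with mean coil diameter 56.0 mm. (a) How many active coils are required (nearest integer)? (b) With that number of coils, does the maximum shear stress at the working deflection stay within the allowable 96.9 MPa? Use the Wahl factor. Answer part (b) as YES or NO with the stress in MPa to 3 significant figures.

(a) 24 coils; (b) YES, τ_max = 85.7 MPa

N_a = Gd⁴/(8D³k) = (77.0×10³)(10.7⁴)/(8·56.0³·30) = 23.95 → N_a = 24
Actual rate k = Gd⁴/(8D³·24) = 29.934 N/mm
Working load F = kδ = 29.934·19 = 568.74 N
C = 56.0/10.7 = 5.2336; K_W = (4C−1)/(4C−4)+0.615/C = 1.2947
τ_max = K_W·8FD/(πd³) = 1.2947·66.205 = 85.713 MPa
τ_max ≤ 96.9 MPa → acceptable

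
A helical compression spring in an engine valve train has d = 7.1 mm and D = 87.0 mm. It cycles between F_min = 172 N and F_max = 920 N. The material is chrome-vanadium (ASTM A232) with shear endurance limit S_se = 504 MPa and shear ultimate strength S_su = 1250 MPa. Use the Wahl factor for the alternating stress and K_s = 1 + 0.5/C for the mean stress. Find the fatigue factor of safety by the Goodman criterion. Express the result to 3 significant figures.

C = D/d = 87.0/7.1 = 12.2535; K_W = (4C−1)/(4C−4)+0.615/C = 1.1168; K_s = 1+0.5/C = 1.0408
F_a = (F_max−F_min)/2 = 374 N; F_m = (F_max+F_min)/2 = 546 N
τ_a = K_W·8F_aD/(πd³) = 1.1168 × 231.5 = 258.55 MPa
τ_m = K_s·8F_mD/(πd³) = 1.0408 × 337.97 = 351.76 MPa
Goodman: 1/n_f = τ_a/S_se + τ_m/S_su = 258.55/504 + 351.76/1250 = 0.51300 + 0.28141 = 0.7944
n_f = 1/0.7944 = 1.259

1.26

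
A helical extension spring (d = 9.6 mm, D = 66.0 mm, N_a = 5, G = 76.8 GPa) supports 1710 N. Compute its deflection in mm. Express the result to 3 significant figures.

k = Gd⁴/(8D³N_a) = (76.8×10³)(9.6⁴)/(8·66.0³·5) = 56.722 N/mm
δ = F/k = 1710 / 56.722 = 30.147 mm

30.1 mm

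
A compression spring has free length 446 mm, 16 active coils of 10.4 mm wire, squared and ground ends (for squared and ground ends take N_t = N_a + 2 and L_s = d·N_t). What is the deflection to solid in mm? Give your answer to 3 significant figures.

259 mm

N_t = 18; L_s = 10.4·18 = 187.2 mm
δ_solid = L₀ − L_s = 446 − 187.2 = 258.8 mm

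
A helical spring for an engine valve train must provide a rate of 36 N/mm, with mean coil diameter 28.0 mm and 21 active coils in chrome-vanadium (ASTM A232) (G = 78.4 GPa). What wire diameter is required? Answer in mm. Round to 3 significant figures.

6.41 mm

d = (8D³N_a·k / G)^(1/4) = (8·28.0³·21·36 / (78.4×10³))^0.25
  = (1693.4)^0.25 = 6.4149 mm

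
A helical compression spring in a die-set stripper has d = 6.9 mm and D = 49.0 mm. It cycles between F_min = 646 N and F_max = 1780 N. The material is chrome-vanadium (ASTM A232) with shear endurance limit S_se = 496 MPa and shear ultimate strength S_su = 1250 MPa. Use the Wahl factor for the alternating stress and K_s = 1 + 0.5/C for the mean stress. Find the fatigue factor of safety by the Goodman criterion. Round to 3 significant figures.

C = D/d = 49.0/6.9 = 7.1014; K_W = (4C−1)/(4C−4)+0.615/C = 1.2095; K_s = 1+0.5/C = 1.0704
F_a = (F_max−F_min)/2 = 567 N; F_m = (F_max+F_min)/2 = 1213 N
τ_a = K_W·8F_aD/(πd³) = 1.2095 × 215.36 = 260.49 MPa
τ_m = K_s·8F_mD/(πd³) = 1.0704 × 460.73 = 493.17 MPa
Goodman: 1/n_f = τ_a/S_se + τ_m/S_su = 260.49/496 + 493.17/1250 = 0.52518 + 0.39454 = 0.91971
n_f = 1/0.91971 = 1.087

1.09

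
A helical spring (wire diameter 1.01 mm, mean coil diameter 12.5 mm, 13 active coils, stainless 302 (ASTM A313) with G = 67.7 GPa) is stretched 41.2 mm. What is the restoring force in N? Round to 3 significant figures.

k = Gd⁴/(8D³N_a) = (67.7×10³)(1.01⁴)/(8·12.5³·13) = 0.34683 N/mm
F = k·δ = 0.34683 × 41.2 = 14.289 N

14.3 N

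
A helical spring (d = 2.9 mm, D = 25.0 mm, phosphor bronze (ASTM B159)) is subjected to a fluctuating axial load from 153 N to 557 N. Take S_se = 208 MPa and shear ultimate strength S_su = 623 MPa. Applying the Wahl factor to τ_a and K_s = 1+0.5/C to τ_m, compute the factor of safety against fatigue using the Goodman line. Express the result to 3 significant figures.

0.220

C = D/d = 25.0/2.9 = 8.6207; K_W = (4C−1)/(4C−4)+0.615/C = 1.1698; K_s = 1+0.5/C = 1.0580
F_a = (F_max−F_min)/2 = 202 N; F_m = (F_max+F_min)/2 = 355 N
τ_a = K_W·8F_aD/(πd³) = 1.1698 × 527.28 = 616.78 MPa
τ_m = K_s·8F_mD/(πd³) = 1.0580 × 926.65 = 980.39 MPa
Goodman: 1/n_f = τ_a/S_se + τ_m/S_su = 616.78/208 + 980.39/623 = 2.96531 + 1.57366 = 4.539
n_f = 1/4.539 = 0.2203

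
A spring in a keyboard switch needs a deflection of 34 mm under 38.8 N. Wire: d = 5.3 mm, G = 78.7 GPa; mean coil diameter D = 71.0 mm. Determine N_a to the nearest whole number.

19

Required rate k = F/δ = 38.8/34 = 1.1412 N/mm
N_a = Gd⁴/(8D³k) = (78.7×10³ × 5.3⁴)/(8 × 71.0³ × 1.1412)
    = 6.20981e+07 / 3.26752e+06 = 19 → 19 coils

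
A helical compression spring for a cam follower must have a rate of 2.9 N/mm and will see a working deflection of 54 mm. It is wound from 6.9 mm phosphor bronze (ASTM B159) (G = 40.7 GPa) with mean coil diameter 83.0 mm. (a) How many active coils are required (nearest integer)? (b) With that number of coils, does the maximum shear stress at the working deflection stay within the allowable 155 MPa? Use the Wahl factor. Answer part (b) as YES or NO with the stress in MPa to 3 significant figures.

(a) 7 coils; (b) YES, τ_max = 112 MPa

N_a = Gd⁴/(8D³k) = (40.7×10³)(6.9⁴)/(8·83.0³·2.9) = 6.955 → N_a = 7
Actual rate k = Gd⁴/(8D³·7) = 2.8812 N/mm
Working load F = kδ = 2.8812·54 = 155.58 N
C = 83.0/6.9 = 12.0290; K_W = (4C−1)/(4C−4)+0.615/C = 1.1191
τ_max = K_W·8FD/(πd³) = 1.1191·100.1 = 112.02 MPa
τ_max ≤ 155 MPa → acceptable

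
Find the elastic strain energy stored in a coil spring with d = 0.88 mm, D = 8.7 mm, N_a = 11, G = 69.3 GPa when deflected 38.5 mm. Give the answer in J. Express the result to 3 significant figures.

k = Gd⁴/(8D³N_a) = (69.3×10³)(0.88⁴)/(8·8.7³·11) = 0.71717 N/mm
U = ½kδ² = 0.5 × 0.71717 × 38.5² = 531.51 N·mm = 0.53151 J

0.532 J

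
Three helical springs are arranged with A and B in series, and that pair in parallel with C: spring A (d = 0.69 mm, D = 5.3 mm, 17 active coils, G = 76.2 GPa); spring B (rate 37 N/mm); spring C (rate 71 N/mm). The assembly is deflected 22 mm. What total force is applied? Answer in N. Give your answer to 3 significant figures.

1580 N

k_A = Gd⁴/(8D³N_a) = (76.2×10³)(0.69⁴)/(8·5.3³·17) = 0.85307 N/mm
Springs A,B series: k_AB = 1/(1/0.85307+1/37) = 0.83385 N/mm; parallel with C: k_eq = 0.83385+71 = 71.834 N/mm
F = k_eq·δ = 71.834·22 = 1580.3 N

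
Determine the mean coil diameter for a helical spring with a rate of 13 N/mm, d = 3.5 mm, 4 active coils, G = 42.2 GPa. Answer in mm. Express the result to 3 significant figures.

24.8 mm

D = (Gd⁴/(8N_a·k))^(1/3) = (42.2×10³·3.5⁴/(8·4·13))^(1/3)
  = (15222.7)^(1/3) = 24.7836 mm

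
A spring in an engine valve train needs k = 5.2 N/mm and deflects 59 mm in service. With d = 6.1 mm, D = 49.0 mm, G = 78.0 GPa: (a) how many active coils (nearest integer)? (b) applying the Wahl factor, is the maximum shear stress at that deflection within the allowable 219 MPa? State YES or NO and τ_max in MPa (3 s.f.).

(a) 22 coils; (b) YES, τ_max = 200 MPa

N_a = Gd⁴/(8D³k) = (78.0×10³)(6.1⁴)/(8·49.0³·5.2) = 22.07 → N_a = 22
Actual rate k = Gd⁴/(8D³·22) = 5.2157 N/mm
Working load F = kδ = 5.2157·59 = 307.73 N
C = 49.0/6.1 = 8.0328; K_W = (4C−1)/(4C−4)+0.615/C = 1.1832
τ_max = K_W·8FD/(πd³) = 1.1832·169.17 = 200.16 MPa
τ_max ≤ 219 MPa → acceptable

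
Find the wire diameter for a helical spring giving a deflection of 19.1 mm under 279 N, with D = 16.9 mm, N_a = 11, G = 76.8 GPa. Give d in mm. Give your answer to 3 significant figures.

3.00 mm

Required rate k = F/δ = 279/19.1 = 14.607 N/mm
d = (8D³N_a·k / G)^(1/4) = (8·16.9³·11·14.607 / (76.8×10³))^0.25
  = (80.789)^0.25 = 2.9980 mm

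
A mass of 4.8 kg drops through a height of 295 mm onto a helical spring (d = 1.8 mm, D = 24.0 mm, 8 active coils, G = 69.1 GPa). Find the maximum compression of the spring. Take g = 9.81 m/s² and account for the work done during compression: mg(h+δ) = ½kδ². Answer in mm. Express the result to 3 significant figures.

k = Gd⁴/(8D³N_a) = (69.1×10³)(1.8⁴)/(8·24.0³·8) = 0.81989 N/mm
W = mg = 4.8 × 9.81 = 47.088 N
½kδ² − Wδ − Wh = 0 → δ = (W + √(W² + 2kWh))/k
δ = (47.088 + √(2217.3 + 22778.1))/0.81989 = (47.088 + 158.1)/0.81989 = 250.26 mm

250 mm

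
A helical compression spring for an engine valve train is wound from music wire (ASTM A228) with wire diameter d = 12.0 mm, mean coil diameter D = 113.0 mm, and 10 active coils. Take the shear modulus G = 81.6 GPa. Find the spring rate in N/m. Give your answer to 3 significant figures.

14700 N/m

k = Gd⁴/(8D³N_a) = (81.6×10³ × 12.0⁴) / (8 × 113.0³ × 10)
  = 1.69206e+09 / 1.15432e+08 = 14.659 N/mm = 14659 N/m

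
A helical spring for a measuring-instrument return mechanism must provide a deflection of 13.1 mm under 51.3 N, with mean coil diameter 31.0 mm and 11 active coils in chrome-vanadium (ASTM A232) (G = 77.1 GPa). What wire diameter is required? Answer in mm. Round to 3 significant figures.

3.40 mm

Required rate k = F/δ = 51.3/13.1 = 3.916 N/mm
d = (8D³N_a·k / G)^(1/4) = (8·31.0³·11·3.916 / (77.1×10³))^0.25
  = (133.16)^0.25 = 3.3970 mm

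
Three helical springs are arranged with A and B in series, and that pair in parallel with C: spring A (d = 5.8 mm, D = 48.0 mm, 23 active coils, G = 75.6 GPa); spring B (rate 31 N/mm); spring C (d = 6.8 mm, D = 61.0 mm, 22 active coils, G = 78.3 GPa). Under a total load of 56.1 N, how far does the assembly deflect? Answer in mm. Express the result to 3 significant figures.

7.11 mm

k_A = Gd⁴/(8D³N_a) = (75.6×10³)(5.8⁴)/(8·48.0³·23) = 4.2043 N/mm
k_C = Gd⁴/(8D³N_a) = (78.3×10³)(6.8⁴)/(8·61.0³·22) = 4.1908 N/mm
Springs A,B series: k_AB = 1/(1/4.2043+1/31) = 3.7022 N/mm; parallel with C: k_eq = 3.7022+4.1908 = 7.893 N/mm
δ = F/k_eq = 56.1/7.893 = 7.1076 mm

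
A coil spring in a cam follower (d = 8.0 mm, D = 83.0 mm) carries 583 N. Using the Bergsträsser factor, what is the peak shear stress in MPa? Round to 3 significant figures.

272 MPa

Spring index C = D/d = 83.0/8.0 = 10.3750
K_B = (4C+2)/(4C−3) = 43.500/38.500 = 1.1299
τ₀ = 8FD/(πd³) = 8·583·83.0/(π·8.0³) = 387112/1608.5 = 240.67 MPa
τ_max = K·τ₀ = 1.1299 × 240.67 = 271.92 MPa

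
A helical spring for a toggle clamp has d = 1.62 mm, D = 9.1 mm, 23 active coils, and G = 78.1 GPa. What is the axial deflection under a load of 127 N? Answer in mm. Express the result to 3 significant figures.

32.7 mm

k = Gd⁴/(8D³N_a) = (78.1×10³)(1.62⁴)/(8·9.1³·23) = 3.8794 N/mm
δ = F/k = 127 / 3.8794 = 32.737 mm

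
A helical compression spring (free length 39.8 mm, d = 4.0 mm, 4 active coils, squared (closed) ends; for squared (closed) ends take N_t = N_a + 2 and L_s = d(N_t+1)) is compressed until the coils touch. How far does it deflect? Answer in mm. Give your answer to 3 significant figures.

N_t = 6; L_s = 4.0·7 = 28 mm
δ_solid = L₀ − L_s = 39.8 − 28 = 11.8 mm

11.8 mm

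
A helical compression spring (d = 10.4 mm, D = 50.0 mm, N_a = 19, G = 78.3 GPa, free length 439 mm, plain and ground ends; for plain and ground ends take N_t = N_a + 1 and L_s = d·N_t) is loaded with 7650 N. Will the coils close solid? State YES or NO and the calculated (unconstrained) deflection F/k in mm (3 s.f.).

NO, δ = 159 mm

k = Gd⁴/(8D³N_a) = (78.3×10³)(10.4⁴)/(8·50.0³·19) = 48.21 N/mm
N_t = 20; L_s = 10.4·20 = 208 mm; δ_solid = L₀ − L_s = 439 − 208 = 231 mm
δ = F/k = 7650/48.21 = 158.68 mm
δ < δ_solid → spring does not go solid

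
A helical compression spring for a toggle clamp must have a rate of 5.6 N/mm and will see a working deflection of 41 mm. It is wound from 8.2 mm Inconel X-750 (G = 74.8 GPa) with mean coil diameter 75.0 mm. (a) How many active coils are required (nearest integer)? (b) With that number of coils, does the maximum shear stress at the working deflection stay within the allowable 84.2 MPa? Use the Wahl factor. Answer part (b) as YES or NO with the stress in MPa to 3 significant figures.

(a) 18 coils; (b) NO, τ_max = 91.7 MPa

N_a = Gd⁴/(8D³k) = (74.8×10³)(8.2⁴)/(8·75.0³·5.6) = 17.89 → N_a = 18
Actual rate k = Gd⁴/(8D³·18) = 5.5669 N/mm
Working load F = kδ = 5.5669·41 = 228.24 N
C = 75.0/8.2 = 9.1463; K_W = (4C−1)/(4C−4)+0.615/C = 1.1593
τ_max = K_W·8FD/(πd³) = 1.1593·79.06 = 91.654 MPa
τ_max > 84.2 MPa → exceeds allowable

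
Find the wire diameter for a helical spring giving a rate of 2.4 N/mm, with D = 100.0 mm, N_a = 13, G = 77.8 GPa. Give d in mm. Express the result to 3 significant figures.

7.53 mm

d = (8D³N_a·k / G)^(1/4) = (8·100.0³·13·2.4 / (77.8×10³))^0.25
  = (3208.2)^0.25 = 7.5260 mm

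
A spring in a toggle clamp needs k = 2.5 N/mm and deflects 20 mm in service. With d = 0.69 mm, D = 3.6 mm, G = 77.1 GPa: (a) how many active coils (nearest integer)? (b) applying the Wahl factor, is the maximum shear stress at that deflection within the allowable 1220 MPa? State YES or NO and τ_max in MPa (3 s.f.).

(a) 19 coils; (b) NO, τ_max = 1780 MPa

N_a = Gd⁴/(8D³k) = (77.1×10³)(0.69⁴)/(8·3.6³·2.5) = 18.73 → N_a = 19
Actual rate k = Gd⁴/(8D³·19) = 2.4643 N/mm
Working load F = kδ = 2.4643·20 = 49.287 N
C = 3.6/0.69 = 5.2174; K_W = (4C−1)/(4C−4)+0.615/C = 1.2957
τ_max = K_W·8FD/(πd³) = 1.2957·1375.4 = 1782.1 MPa
τ_max > 1220 MPa → exceeds allowable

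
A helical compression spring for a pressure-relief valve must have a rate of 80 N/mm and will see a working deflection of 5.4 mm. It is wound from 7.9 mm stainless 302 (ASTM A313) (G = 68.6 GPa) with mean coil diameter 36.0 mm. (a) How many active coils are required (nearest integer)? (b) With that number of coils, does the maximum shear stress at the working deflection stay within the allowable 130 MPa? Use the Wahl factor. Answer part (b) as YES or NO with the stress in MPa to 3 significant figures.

(a) 9 coils; (b) YES, τ_max = 107 MPa

N_a = Gd⁴/(8D³k) = (68.6×10³)(7.9⁴)/(8·36.0³·80) = 8.948 → N_a = 9
Actual rate k = Gd⁴/(8D³·9) = 79.541 N/mm
Working load F = kδ = 79.541·5.4 = 429.52 N
C = 36.0/7.9 = 4.5570; K_W = (4C−1)/(4C−4)+0.615/C = 1.3458
τ_max = K_W·8FD/(πd³) = 1.3458·79.863 = 107.48 MPa
τ_max ≤ 130 MPa → acceptable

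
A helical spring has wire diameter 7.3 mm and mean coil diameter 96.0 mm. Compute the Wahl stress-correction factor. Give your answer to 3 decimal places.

1.108

C = D/d = 96.0/7.3 = 13.1507
K_W = (4C−1)/(4C−4) + 0.615/C = 51.603/48.603 + 0.0468 = 1.1085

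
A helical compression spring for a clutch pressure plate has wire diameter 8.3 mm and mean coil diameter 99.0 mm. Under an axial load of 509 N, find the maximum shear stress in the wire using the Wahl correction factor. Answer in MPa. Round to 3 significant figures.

251 MPa

Spring index C = D/d = 99.0/8.3 = 11.9277
K_W = (4C−1)/(4C−4) + 0.615/C = 46.711/43.711 + 0.0516 = 1.1202
τ₀ = 8FD/(πd³) = 8·509·99.0/(π·8.3³) = 403128/1796.3 = 224.42 MPa
τ_max = K·τ₀ = 1.1202 × 224.42 = 251.39 MPa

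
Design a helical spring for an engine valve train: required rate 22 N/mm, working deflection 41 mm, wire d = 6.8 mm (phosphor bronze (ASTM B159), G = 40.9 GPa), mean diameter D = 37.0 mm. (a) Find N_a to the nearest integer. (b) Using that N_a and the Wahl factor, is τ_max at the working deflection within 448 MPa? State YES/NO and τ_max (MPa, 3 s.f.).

(a) 10 coils; (b) YES, τ_max = 340 MPa

N_a = Gd⁴/(8D³k) = (40.9×10³)(6.8⁴)/(8·37.0³·22) = 9.809 → N_a = 10
Actual rate k = Gd⁴/(8D³·10) = 21.581 N/mm
Working load F = kδ = 21.581·41 = 884.81 N
C = 37.0/6.8 = 5.4412; K_W = (4C−1)/(4C−4)+0.615/C = 1.2819
τ_max = K_W·8FD/(πd³) = 1.2819·265.13 = 339.87 MPa
τ_max ≤ 448 MPa → acceptable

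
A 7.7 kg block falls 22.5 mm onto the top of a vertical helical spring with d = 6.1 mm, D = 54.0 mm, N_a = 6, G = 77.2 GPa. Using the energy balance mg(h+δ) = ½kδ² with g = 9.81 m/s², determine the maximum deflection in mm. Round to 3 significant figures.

21.7 mm

k = Gd⁴/(8D³N_a) = (77.2×10³)(6.1⁴)/(8·54.0³·6) = 14.142 N/mm
W = mg = 7.7 × 9.81 = 75.537 N
½kδ² − Wδ − Wh = 0 → δ = (W + √(W² + 2kWh))/k
δ = (75.537 + √(5705.8 + 48071.4))/14.142 = (75.537 + 231.9)/14.142 = 21.739 mm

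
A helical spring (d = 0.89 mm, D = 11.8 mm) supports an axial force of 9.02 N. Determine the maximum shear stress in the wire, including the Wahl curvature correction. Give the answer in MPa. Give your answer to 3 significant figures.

426 MPa

Spring index C = D/d = 11.8/0.89 = 13.2584
K_W = (4C−1)/(4C−4) + 0.615/C = 52.034/49.034 + 0.0464 = 1.1076
τ₀ = 8FD/(πd³) = 8·9.02·11.8/(π·0.89³) = 851.488/2.2147 = 384.47 MPa
τ_max = K·τ₀ = 1.1076 × 384.47 = 425.82 MPa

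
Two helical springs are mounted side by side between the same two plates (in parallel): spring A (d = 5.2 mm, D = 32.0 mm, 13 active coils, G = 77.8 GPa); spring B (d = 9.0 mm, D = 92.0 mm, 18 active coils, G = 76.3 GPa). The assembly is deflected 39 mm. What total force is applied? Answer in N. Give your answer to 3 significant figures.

k_A = Gd⁴/(8D³N_a) = (77.8×10³)(5.2⁴)/(8·32.0³·13) = 16.692 N/mm
k_B = Gd⁴/(8D³N_a) = (76.3×10³)(9.0⁴)/(8·92.0³·18) = 4.4645 N/mm
Parallel: k_eq = 16.692 + 4.4645 = 21.157 N/mm
F = k_eq·δ = 21.157·39 = 825.1 N

825 N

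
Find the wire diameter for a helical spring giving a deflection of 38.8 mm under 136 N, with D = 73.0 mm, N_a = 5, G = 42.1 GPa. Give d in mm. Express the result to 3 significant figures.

6.00 mm

Required rate k = F/δ = 136/38.8 = 3.5052 N/mm
d = (8D³N_a·k / G)^(1/4) = (8·73.0³·5·3.5052 / (42.1×10³))^0.25
  = (1295.5)^0.25 = 5.9995 mm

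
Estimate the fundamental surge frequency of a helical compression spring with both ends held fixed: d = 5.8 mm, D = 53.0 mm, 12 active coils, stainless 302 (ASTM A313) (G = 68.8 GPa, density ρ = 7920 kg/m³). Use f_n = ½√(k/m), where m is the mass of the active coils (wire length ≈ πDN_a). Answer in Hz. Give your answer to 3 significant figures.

k = Gd⁴/(8D³N_a) = (68.8×10³)(5.8⁴)/(8·53.0³·12) = 5.4476 N/mm = 5447.6 N/m
Wire length L = πDN_a = π·53.0·12 = 1998.1 mm
m = ρ·(πd²/4)·L = 7920 × 26.421×10⁻⁶ m² × 1.9981 m = 0.4181 kg
f_n = ½√(k/m) = 0.5·√(5447.6/0.4181) = 0.5·√(13029) = 57.073 Hz

57.1 Hz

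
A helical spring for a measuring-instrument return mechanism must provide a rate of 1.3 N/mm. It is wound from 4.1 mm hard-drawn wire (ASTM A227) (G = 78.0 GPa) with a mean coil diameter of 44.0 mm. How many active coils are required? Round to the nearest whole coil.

N_a = Gd⁴/(8D³k) = (78.0×10³ × 4.1⁴)/(8 × 44.0³ × 1.3)
    = 2.20409e+07 / 885914 = 24.88 → 25 coils

25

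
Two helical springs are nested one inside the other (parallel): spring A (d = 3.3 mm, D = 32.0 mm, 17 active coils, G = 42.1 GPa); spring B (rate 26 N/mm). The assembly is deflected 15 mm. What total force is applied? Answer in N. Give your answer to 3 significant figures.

407 N

k_A = Gd⁴/(8D³N_a) = (42.1×10³)(3.3⁴)/(8·32.0³·17) = 1.1203 N/mm
Parallel: k_eq = 1.1203 + 26 = 27.12 N/mm
F = k_eq·δ = 27.12·15 = 406.81 N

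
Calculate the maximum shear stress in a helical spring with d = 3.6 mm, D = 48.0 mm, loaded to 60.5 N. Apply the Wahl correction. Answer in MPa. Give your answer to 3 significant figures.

Spring index C = D/d = 48.0/3.6 = 13.3333
K_W = (4C−1)/(4C−4) + 0.615/C = 52.333/49.333 + 0.0461 = 1.1069
τ₀ = 8FD/(πd³) = 8·60.5·48.0/(π·3.6³) = 23232/146.57 = 158.5 MPa
τ_max = K·τ₀ = 1.1069 × 158.5 = 175.45 MPa

175 MPa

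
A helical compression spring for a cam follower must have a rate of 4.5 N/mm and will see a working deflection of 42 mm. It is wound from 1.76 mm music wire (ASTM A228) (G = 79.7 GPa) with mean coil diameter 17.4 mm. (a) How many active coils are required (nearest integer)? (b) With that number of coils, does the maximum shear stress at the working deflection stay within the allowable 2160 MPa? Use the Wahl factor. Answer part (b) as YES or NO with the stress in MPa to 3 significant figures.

(a) 4 coils; (b) YES, τ_max = 1780 MPa

N_a = Gd⁴/(8D³k) = (79.7×10³)(1.76⁴)/(8·17.4³·4.5) = 4.032 → N_a = 4
Actual rate k = Gd⁴/(8D³·4) = 4.5364 N/mm
Working load F = kδ = 4.5364·42 = 190.53 N
C = 17.4/1.76 = 9.8864; K_W = (4C−1)/(4C−4)+0.615/C = 1.1466
τ_max = K_W·8FD/(πd³) = 1.1466·1548.5 = 1775.5 MPa
τ_max ≤ 2160 MPa → acceptable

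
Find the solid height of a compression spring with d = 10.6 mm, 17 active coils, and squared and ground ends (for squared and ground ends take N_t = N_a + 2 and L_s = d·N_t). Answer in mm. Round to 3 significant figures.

squared and ground ends: N_t = N_a + 2 = 17 + 2 = 19
L_s = d·N_t = 10.6 × 19 = 201.4 mm

201 mm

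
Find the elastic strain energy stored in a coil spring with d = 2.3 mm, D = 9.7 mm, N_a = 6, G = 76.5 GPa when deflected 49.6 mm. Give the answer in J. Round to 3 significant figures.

k = Gd⁴/(8D³N_a) = (76.5×10³)(2.3⁴)/(8·9.7³·6) = 48.867 N/mm
U = ½kδ² = 0.5 × 48.867 × 49.6² = 60110 N·mm = 60.11 J

60.1 J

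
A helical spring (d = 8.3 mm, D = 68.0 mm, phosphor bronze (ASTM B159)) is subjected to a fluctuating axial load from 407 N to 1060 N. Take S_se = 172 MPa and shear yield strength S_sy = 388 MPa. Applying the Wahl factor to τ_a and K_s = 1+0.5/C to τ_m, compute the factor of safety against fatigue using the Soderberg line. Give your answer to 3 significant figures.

C = D/d = 68.0/8.3 = 8.1928; K_W = (4C−1)/(4C−4)+0.615/C = 1.1793; K_s = 1+0.5/C = 1.0610
F_a = (F_max−F_min)/2 = 326.5 N; F_m = (F_max+F_min)/2 = 733.5 N
τ_a = K_W·8F_aD/(πd³) = 1.1793 × 98.878 = 116.61 MPa
τ_m = K_s·8F_mD/(πd³) = 1.0610 × 222.13 = 235.69 MPa
Soderberg: 1/n_f = τ_a/S_se + τ_m/S_sy = 116.61/172 + 235.69/388 = 0.67797 + 0.60745 = 1.2854
n_f = 1/1.2854 = 0.778

0.778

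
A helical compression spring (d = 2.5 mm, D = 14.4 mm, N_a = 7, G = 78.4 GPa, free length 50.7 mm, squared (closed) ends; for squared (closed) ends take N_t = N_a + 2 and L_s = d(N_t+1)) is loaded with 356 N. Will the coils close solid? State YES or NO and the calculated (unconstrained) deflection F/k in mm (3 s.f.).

k = Gd⁴/(8D³N_a) = (78.4×10³)(2.5⁴)/(8·14.4³·7) = 18.315 N/mm
N_t = 9; L_s = 2.5·10 = 25 mm; δ_solid = L₀ − L_s = 50.7 − 25 = 25.7 mm
δ = F/k = 356/18.315 = 19.438 mm
δ < δ_solid → spring does not go solid

NO, δ = 19.4 mm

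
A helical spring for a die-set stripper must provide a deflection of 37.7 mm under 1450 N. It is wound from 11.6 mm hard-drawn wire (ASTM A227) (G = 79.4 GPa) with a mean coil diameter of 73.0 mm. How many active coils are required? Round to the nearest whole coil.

12

Required rate k = F/δ = 1450/37.7 = 38.462 N/mm
N_a = Gd⁴/(8D³k) = (79.4×10³ × 11.6⁴)/(8 × 73.0³ × 38.462)
    = 1.43765e+09 / 1.19698e+08 = 12.01 → 12 coils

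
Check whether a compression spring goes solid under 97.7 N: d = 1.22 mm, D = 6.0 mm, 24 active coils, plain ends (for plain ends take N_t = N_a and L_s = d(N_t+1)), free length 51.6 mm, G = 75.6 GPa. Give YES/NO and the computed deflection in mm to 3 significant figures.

YES, δ = 24.2 mm

k = Gd⁴/(8D³N_a) = (75.6×10³)(1.22⁴)/(8·6.0³·24) = 4.0384 N/mm
N_t = 24; L_s = 1.22·25 = 30.5 mm; δ_solid = L₀ − L_s = 51.6 − 30.5 = 21.1 mm
δ = F/k = 97.7/4.0384 = 24.193 mm
δ ≥ δ_solid → spring goes solid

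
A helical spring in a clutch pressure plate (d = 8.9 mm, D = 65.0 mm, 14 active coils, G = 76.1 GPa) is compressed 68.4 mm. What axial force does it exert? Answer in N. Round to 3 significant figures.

k = Gd⁴/(8D³N_a) = (76.1×10³)(8.9⁴)/(8·65.0³·14) = 15.523 N/mm
F = k·δ = 15.523 × 68.4 = 1061.8 N

1060 N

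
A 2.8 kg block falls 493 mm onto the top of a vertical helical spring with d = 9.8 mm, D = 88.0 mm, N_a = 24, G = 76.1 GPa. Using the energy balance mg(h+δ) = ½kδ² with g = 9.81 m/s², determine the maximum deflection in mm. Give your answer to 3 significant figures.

76.4 mm

k = Gd⁴/(8D³N_a) = (76.1×10³)(9.8⁴)/(8·88.0³·24) = 5.3646 N/mm
W = mg = 2.8 × 9.81 = 27.468 N
½kδ² − Wδ − Wh = 0 → δ = (W + √(W² + 2kWh))/k
δ = (27.468 + √(754.49 + 145293))/5.3646 = (27.468 + 382.16)/5.3646 = 76.357 mm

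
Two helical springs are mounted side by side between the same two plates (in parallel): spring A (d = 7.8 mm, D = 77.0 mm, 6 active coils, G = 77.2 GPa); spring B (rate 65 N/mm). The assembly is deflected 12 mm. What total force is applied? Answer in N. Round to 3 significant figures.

k_A = Gd⁴/(8D³N_a) = (77.2×10³)(7.8⁴)/(8·77.0³·6) = 13.04 N/mm
Parallel: k_eq = 13.04 + 65 = 78.04 N/mm
F = k_eq·δ = 78.04·12 = 936.48 N

936 N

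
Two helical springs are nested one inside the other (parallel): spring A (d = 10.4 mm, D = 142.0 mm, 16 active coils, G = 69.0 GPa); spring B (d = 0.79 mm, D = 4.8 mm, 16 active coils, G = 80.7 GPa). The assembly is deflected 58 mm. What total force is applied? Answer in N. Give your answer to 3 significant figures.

257 N

k_A = Gd⁴/(8D³N_a) = (69.0×10³)(10.4⁴)/(8·142.0³·16) = 2.2025 N/mm
k_B = Gd⁴/(8D³N_a) = (80.7×10³)(0.79⁴)/(8·4.8³·16) = 2.2205 N/mm
Parallel: k_eq = 2.2025 + 2.2205 = 4.4229 N/mm
F = k_eq·δ = 4.4229·58 = 256.53 N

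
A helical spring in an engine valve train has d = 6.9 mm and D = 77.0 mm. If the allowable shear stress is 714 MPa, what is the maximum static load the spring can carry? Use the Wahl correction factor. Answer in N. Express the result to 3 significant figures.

C = D/d = 77.0/6.9 = 11.1594
K_W = (4C−1)/(4C−4) + 0.615/C = 43.638/40.638 + 0.0551 = 1.1289
τ_max = K·8FD/(πd³) → F_max = τ_allow·πd³/(8DK)
F_max = 714·π·6.9³/(8·77.0·1.1289) = 7.3688e+05/695.42 = 1059.6 N

1060 N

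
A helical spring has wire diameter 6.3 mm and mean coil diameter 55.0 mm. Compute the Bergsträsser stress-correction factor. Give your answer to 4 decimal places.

C = D/d = 55.0/6.3 = 8.7302
K_B = (4C+2)/(4C−3) = 36.921/31.921 = 1.1566

1.1566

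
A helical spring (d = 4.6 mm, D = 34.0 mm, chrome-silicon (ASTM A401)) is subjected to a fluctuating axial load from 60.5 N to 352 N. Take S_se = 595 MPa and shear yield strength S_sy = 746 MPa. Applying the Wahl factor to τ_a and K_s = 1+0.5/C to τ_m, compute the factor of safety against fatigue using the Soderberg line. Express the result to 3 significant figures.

C = D/d = 34.0/4.6 = 7.3913; K_W = (4C−1)/(4C−4)+0.615/C = 1.2006; K_s = 1+0.5/C = 1.0676
F_a = (F_max−F_min)/2 = 145.75 N; F_m = (F_max+F_min)/2 = 206.25 N
τ_a = K_W·8F_aD/(πd³) = 1.2006 × 129.64 = 155.65 MPa
τ_m = K_s·8F_mD/(πd³) = 1.0676 × 183.46 = 195.87 MPa
Soderberg: 1/n_f = τ_a/S_se + τ_m/S_sy = 155.65/595 + 195.87/746 = 0.26159 + 0.26256 = 0.52415
n_f = 1/0.52415 = 1.908

1.91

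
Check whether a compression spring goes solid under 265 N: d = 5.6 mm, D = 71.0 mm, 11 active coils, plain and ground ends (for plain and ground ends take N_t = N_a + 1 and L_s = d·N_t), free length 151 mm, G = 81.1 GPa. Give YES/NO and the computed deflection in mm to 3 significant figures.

YES, δ = 105 mm

k = Gd⁴/(8D³N_a) = (81.1×10³)(5.6⁴)/(8·71.0³·11) = 2.5323 N/mm
N_t = 12; L_s = 5.6·12 = 67.2 mm; δ_solid = L₀ − L_s = 151 − 67.2 = 83.8 mm
δ = F/k = 265/2.5323 = 104.65 mm
δ ≥ δ_solid → spring goes solid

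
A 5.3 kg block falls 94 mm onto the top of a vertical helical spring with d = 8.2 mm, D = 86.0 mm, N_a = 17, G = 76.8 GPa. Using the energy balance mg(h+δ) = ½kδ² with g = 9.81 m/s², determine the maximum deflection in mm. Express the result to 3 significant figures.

k = Gd⁴/(8D³N_a) = (76.8×10³)(8.2⁴)/(8·86.0³·17) = 4.014 N/mm
W = mg = 5.3 × 9.81 = 51.993 N
½kδ² − Wδ − Wh = 0 → δ = (W + √(W² + 2kWh))/k
δ = (51.993 + √(2703.3 + 39236))/4.014 = (51.993 + 204.79)/4.014 = 63.971 mm

64.0 mm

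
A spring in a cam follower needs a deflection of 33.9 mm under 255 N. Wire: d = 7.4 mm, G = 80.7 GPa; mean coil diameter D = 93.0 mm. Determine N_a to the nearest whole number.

Required rate k = F/δ = 255/33.9 = 7.5221 N/mm
N_a = Gd⁴/(8D³k) = (80.7×10³ × 7.4⁴)/(8 × 93.0³ × 7.5221)
    = 2.41992e+08 / 4.84038e+07 = 4.999 → 5 coils

5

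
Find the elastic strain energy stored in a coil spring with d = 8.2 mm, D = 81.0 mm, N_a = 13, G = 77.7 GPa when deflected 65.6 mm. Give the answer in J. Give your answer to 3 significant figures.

k = Gd⁴/(8D³N_a) = (77.7×10³)(8.2⁴)/(8·81.0³·13) = 6.3561 N/mm
U = ½kδ² = 0.5 × 6.3561 × 65.6² = 13676 N·mm = 13.676 J

13.7 J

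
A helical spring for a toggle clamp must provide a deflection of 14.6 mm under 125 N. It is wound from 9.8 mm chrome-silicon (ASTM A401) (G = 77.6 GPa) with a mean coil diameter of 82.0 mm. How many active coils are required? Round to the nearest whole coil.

Required rate k = F/δ = 125/14.6 = 8.5616 N/mm
N_a = Gd⁴/(8D³k) = (77.6×10³ × 9.8⁴)/(8 × 82.0³ × 8.5616)
    = 7.15758e+08 / 3.77649e+07 = 18.95 → 19 coils

19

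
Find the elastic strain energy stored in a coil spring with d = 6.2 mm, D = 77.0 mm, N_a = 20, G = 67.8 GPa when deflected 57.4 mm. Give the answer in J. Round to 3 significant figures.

k = Gd⁴/(8D³N_a) = (67.8×10³)(6.2⁴)/(8·77.0³·20) = 1.3715 N/mm
U = ½kδ² = 0.5 × 1.3715 × 57.4² = 2259.4 N·mm = 2.2594 J

2.26 J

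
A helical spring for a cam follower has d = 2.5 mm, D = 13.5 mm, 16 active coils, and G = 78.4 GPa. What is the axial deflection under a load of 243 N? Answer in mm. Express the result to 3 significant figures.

25.0 mm

k = Gd⁴/(8D³N_a) = (78.4×10³)(2.5⁴)/(8·13.5³·16) = 9.7244 N/mm
δ = F/k = 243 / 9.7244 = 24.989 mm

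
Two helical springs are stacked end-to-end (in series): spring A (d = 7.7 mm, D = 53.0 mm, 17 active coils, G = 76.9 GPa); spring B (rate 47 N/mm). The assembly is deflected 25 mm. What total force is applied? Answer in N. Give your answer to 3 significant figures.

k_A = Gd⁴/(8D³N_a) = (76.9×10³)(7.7⁴)/(8·53.0³·17) = 13.351 N/mm
Series: 1/k_eq = 1/13.351 + 1/47 = 0.096176; k_eq = 10.398 N/mm
F = k_eq·δ = 10.398·25 = 259.94 N

260 N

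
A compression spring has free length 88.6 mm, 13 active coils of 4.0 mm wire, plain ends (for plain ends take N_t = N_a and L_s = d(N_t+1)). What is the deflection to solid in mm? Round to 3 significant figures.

32.6 mm

N_t = 13; L_s = 4.0·14 = 56 mm
δ_solid = L₀ − L_s = 88.6 − 56 = 32.6 mm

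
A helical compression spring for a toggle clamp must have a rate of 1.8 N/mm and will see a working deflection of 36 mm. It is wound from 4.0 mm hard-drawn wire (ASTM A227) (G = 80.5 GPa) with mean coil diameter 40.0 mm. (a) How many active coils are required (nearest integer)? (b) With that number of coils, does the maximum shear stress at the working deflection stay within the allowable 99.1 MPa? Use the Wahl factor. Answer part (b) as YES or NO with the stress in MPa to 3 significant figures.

(a) 22 coils; (b) NO, τ_max = 120 MPa

N_a = Gd⁴/(8D³k) = (80.5×10³)(4.0⁴)/(8·40.0³·1.8) = 22.36 → N_a = 22
Actual rate k = Gd⁴/(8D³·22) = 1.8295 N/mm
Working load F = kδ = 1.8295·36 = 65.864 N
C = 40.0/4.0 = 10.0000; K_W = (4C−1)/(4C−4)+0.615/C = 1.1448
τ_max = K_W·8FD/(πd³) = 1.1448·104.83 = 120.01 MPa
τ_max > 99.1 MPa → exceeds allowable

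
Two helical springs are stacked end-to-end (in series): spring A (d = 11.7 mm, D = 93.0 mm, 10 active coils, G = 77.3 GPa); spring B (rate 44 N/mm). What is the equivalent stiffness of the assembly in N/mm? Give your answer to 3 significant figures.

k_A = Gd⁴/(8D³N_a) = (77.3×10³)(11.7⁴)/(8·93.0³·10) = 22.51 N/mm
Series: 1/k_eq = 1/22.51 + 1/44 = 0.067151; k_eq = 14.892 N/mm

14.9 N/mm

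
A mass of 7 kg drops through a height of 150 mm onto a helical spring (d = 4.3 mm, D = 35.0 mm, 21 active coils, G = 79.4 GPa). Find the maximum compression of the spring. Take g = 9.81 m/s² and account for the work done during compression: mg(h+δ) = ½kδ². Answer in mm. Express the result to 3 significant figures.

k = Gd⁴/(8D³N_a) = (79.4×10³)(4.3⁴)/(8·35.0³·21) = 3.7686 N/mm
W = mg = 7 × 9.81 = 68.67 N
½kδ² − Wδ − Wh = 0 → δ = (W + √(W² + 2kWh))/k
δ = (68.67 + √(4715.6 + 77637.1))/3.7686 = (68.67 + 286.97)/3.7686 = 94.369 mm

94.4 mm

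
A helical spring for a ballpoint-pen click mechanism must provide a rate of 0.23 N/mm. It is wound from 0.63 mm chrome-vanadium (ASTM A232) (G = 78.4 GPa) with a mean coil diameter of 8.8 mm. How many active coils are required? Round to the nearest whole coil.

10

N_a = Gd⁴/(8D³k) = (78.4×10³ × 0.63⁴)/(8 × 8.8³ × 0.23)
    = 12350.3 / 1253.91 = 9.849 → 10 coils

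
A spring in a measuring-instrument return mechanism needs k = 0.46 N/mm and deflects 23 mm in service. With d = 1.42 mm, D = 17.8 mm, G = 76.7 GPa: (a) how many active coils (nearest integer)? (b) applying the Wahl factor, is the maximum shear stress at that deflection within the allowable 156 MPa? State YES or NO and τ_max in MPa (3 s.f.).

N_a = Gd⁴/(8D³k) = (76.7×10³)(1.42⁴)/(8·17.8³·0.46) = 15.03 → N_a = 15
Actual rate k = Gd⁴/(8D³·15) = 0.46079 N/mm
Working load F = kδ = 0.46079·23 = 10.598 N
C = 17.8/1.42 = 12.5352; K_W = (4C−1)/(4C−4)+0.615/C = 1.1141
τ_max = K_W·8FD/(πd³) = 1.1141·167.78 = 186.92 MPa
τ_max > 156 MPa → exceeds allowable

(a) 15 coils; (b) NO, τ_max = 187 MPa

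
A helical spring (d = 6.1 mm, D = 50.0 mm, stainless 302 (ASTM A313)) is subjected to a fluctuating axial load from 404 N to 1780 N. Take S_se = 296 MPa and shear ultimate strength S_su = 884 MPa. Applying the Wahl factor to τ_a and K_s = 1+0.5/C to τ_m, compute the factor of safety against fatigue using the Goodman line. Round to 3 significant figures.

0.440

C = D/d = 50.0/6.1 = 8.1967; K_W = (4C−1)/(4C−4)+0.615/C = 1.1792; K_s = 1+0.5/C = 1.0610
F_a = (F_max−F_min)/2 = 688 N; F_m = (F_max+F_min)/2 = 1092 N
τ_a = K_W·8F_aD/(πd³) = 1.1792 × 385.93 = 455.11 MPa
τ_m = K_s·8F_mD/(πd³) = 1.0610 × 612.55 = 649.92 MPa
Goodman: 1/n_f = τ_a/S_se + τ_m/S_su = 455.11/296 + 649.92/884 = 1.53752 + 0.73520 = 2.2727
n_f = 1/2.2727 = 0.44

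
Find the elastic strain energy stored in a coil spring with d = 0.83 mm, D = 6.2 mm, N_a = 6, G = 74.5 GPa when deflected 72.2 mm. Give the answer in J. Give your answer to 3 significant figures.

8.06 J

k = Gd⁴/(8D³N_a) = (74.5×10³)(0.83⁴)/(8·6.2³·6) = 3.0907 N/mm
U = ½kδ² = 0.5 × 3.0907 × 72.2² = 8055.6 N·mm = 8.0556 J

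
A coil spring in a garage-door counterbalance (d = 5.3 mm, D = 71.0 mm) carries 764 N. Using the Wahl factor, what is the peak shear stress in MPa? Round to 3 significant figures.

Spring index C = D/d = 71.0/5.3 = 13.3962
K_W = (4C−1)/(4C−4) + 0.615/C = 52.585/49.585 + 0.0459 = 1.1064
τ₀ = 8FD/(πd³) = 8·764·71.0/(π·5.3³) = 433952/467.71 = 927.82 MPa
τ_max = K·τ₀ = 1.1064 × 927.82 = 1026.6 MPa

1030 MPa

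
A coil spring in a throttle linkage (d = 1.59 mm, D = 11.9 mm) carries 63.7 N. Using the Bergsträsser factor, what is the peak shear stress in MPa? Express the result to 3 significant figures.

Spring index C = D/d = 11.9/1.59 = 7.4843
K_B = (4C+2)/(4C−3) = 31.937/26.937 = 1.1856
τ₀ = 8FD/(πd³) = 8·63.7·11.9/(π·1.59³) = 6064.24/12.628 = 480.21 MPa
τ_max = K·τ₀ = 1.1856 × 480.21 = 569.35 MPa

569 MPa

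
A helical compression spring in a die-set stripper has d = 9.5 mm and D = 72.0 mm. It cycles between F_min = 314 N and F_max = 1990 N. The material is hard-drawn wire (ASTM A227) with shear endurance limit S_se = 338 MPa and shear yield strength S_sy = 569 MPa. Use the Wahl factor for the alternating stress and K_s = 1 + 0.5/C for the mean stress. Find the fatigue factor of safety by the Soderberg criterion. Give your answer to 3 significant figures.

C = D/d = 72.0/9.5 = 7.5789; K_W = (4C−1)/(4C−4)+0.615/C = 1.1951; K_s = 1+0.5/C = 1.0660
F_a = (F_max−F_min)/2 = 838 N; F_m = (F_max+F_min)/2 = 1152 N
τ_a = K_W·8F_aD/(πd³) = 1.1951 × 179.2 = 214.17 MPa
τ_m = K_s·8F_mD/(πd³) = 1.0660 × 246.35 = 262.6 MPa
Soderberg: 1/n_f = τ_a/S_se + τ_m/S_sy = 214.17/338 + 262.6/569 = 0.63365 + 0.46152 = 1.0952
n_f = 1/1.0952 = 0.9131

0.913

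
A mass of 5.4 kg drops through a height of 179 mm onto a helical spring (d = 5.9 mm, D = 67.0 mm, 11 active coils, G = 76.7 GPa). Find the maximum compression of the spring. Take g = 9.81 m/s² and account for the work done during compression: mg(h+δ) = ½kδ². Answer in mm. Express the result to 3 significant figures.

90.1 mm

k = Gd⁴/(8D³N_a) = (76.7×10³)(5.9⁴)/(8·67.0³·11) = 3.5115 N/mm
W = mg = 5.4 × 9.81 = 52.974 N
½kδ² − Wδ − Wh = 0 → δ = (W + √(W² + 2kWh))/k
δ = (52.974 + √(2806.2 + 66595.1))/3.5115 = (52.974 + 263.44)/3.5115 = 90.108 mm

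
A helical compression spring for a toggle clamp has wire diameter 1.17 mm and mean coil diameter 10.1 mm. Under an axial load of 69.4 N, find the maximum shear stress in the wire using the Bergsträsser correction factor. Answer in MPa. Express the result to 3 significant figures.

Spring index C = D/d = 10.1/1.17 = 8.6325
K_B = (4C+2)/(4C−3) = 36.530/31.530 = 1.1586
τ₀ = 8FD/(πd³) = 8·69.4·10.1/(π·1.17³) = 5607.52/5.0316 = 1114.5 MPa
τ_max = K·τ₀ = 1.1586 × 1114.5 = 1291.2 MPa

1290 MPa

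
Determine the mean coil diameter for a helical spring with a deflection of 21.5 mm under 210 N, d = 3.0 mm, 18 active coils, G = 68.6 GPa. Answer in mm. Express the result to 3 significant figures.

15.8 mm

Required rate k = F/δ = 210/21.5 = 9.7674 N/mm
D = (Gd⁴/(8N_a·k))^(1/3) = (68.6×10³·3.0⁴/(8·18·9.7674))^(1/3)
  = (3950.63)^(1/3) = 15.8084 mm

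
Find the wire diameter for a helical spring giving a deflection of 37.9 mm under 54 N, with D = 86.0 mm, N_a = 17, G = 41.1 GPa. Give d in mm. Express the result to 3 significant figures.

Required rate k = F/δ = 54/37.9 = 1.4248 N/mm
d = (8D³N_a·k / G)^(1/4) = (8·86.0³·17·1.4248 / (41.1×10³))^0.25
  = (2998.8)^0.25 = 7.4001 mm

7.40 mm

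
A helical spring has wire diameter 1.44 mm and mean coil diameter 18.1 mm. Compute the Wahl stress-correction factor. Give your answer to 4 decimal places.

1.1138

C = D/d = 18.1/1.44 = 12.5694
K_W = (4C−1)/(4C−4) + 0.615/C = 49.278/46.278 + 0.0489 = 1.1138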